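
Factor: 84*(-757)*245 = -1*2^2*3^1*5^1*7^3*757^1 = -15579060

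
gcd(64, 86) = 2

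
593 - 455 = 138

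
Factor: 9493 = 11^1 * 863^1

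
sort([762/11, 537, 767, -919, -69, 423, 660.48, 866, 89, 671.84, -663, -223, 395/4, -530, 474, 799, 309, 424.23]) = [-919, -663, -530, -223, -69, 762/11, 89, 395/4, 309, 423, 424.23, 474, 537, 660.48, 671.84, 767, 799, 866]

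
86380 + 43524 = 129904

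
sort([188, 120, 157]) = [120, 157, 188]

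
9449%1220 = 909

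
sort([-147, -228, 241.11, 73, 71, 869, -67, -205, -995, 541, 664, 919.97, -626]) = [-995, -626, -228, -205, -147, -67, 71, 73, 241.11, 541, 664, 869, 919.97]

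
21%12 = 9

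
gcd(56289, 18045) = 3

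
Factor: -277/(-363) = 3^(-1)*11^(-2)*277^1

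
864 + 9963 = 10827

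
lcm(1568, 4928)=34496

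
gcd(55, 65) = 5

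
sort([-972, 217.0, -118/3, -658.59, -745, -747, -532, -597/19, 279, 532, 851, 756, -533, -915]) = [-972, -915, -747, -745, -658.59, -533, -532, -118/3, -597/19, 217.0, 279, 532, 756, 851]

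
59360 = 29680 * 2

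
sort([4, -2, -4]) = [-4, -2, 4]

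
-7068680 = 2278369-9347049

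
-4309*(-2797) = 12052273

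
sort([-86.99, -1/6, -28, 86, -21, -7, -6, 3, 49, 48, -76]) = [-86.99, -76, -28, -21, -7, -6, -1/6, 3, 48, 49, 86]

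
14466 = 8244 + 6222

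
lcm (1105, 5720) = 97240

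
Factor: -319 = -1 * 11^1 * 29^1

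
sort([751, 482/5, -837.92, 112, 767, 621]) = [-837.92, 482/5, 112, 621, 751, 767]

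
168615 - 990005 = -821390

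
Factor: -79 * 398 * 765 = -1 * 2^1 * 3^2 * 5^1 * 17^1 * 79^1 * 199^1 = -24053130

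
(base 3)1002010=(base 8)1422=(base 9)1063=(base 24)18i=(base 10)786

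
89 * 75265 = 6698585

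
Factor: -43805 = -1 * 5^1 * 8761^1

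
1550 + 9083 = 10633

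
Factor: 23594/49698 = 3^(-2) * 11^(-1) * 47^1 = 47/99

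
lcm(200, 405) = 16200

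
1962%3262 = 1962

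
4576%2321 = 2255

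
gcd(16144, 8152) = 8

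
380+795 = 1175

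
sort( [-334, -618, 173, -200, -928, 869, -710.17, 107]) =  [-928, -710.17, -618, -334, -200, 107, 173, 869]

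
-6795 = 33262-40057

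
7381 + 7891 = 15272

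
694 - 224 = 470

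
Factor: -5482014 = -1*2^1*3^1*499^1*1831^1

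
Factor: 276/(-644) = -1 * 3^1 * 7^(-1) = -3/7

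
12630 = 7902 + 4728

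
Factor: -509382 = -1*2^1*3^3*9433^1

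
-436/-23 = 18 + 22/23 ≈ 18.96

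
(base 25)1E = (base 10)39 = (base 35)14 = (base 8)47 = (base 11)36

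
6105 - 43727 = -37622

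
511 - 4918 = -4407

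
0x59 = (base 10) 89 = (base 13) 6b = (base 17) 54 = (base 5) 324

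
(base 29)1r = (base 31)1p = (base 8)70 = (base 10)56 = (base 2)111000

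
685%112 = 13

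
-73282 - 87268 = -160550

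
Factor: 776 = 2^3 * 97^1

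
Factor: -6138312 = -1*2^3*3^1*255763^1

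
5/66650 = 1/13330 ≈ 0.0000750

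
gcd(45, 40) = 5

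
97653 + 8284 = 105937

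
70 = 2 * 35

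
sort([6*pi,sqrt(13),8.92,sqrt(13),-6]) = [-6,sqrt(13),sqrt(13),8.92,6*pi]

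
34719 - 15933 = 18786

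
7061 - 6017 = 1044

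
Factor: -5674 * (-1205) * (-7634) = -1 * 2^2 * 5^1 * 11^1 * 241^1 * 347^1 * 2837^1 = -52194955780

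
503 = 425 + 78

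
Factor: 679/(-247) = -1 * 7^1 * 13^(-1) * 19^(-1) * 97^1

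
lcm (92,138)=276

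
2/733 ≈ 0.00273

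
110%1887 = 110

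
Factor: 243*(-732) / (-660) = 3^5*5^ (-1)*11^ (-1)*61^1 = 14823/55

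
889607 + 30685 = 920292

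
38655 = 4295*9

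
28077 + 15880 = 43957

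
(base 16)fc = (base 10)252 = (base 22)ba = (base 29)8k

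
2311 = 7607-5296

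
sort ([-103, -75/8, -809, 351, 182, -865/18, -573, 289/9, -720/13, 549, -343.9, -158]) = [-809, -573, -343.9, -158, -103, -720/13, -865/18, -75/8, 289/9, 182, 351, 549]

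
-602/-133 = 4 + 10/19≈4.53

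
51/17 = 3 = 3.00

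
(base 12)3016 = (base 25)882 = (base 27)73i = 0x1452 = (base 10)5202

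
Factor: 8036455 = 5^1*7^1*229613^1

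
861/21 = 41 = 41.00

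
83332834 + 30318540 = 113651374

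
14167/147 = 96 + 55/147 ≈ 96.37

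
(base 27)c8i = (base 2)10001100010110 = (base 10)8982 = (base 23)gmc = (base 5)241412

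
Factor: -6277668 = -1 * 2^2 * 3^1 * 149^1 * 3511^1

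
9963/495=1107/55 ≈ 20.13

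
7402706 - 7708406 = -305700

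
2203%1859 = 344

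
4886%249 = 155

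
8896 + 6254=15150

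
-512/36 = -128/9≈-14.22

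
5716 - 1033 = 4683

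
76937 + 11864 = 88801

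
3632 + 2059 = 5691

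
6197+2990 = 9187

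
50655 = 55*921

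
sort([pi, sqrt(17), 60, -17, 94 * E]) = [-17, pi, sqrt(17), 60, 94 * E]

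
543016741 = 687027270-144010529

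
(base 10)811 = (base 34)nt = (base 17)2dc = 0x32b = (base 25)17b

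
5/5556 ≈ 0.000900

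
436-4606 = -4170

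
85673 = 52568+33105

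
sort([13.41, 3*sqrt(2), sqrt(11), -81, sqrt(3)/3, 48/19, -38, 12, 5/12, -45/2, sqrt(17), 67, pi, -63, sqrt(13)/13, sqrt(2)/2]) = [-81, -63, -38, -45/2, sqrt(13)/13, 5/12, sqrt(3)/3, sqrt(2)/2, 48/19, pi, sqrt(11), sqrt(17), 3*sqrt(2), 12, 13.41, 67]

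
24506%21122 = 3384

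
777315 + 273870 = 1051185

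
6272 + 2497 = 8769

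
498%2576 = 498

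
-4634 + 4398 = -236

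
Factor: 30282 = 2^1 * 3^1 * 7^2 * 103^1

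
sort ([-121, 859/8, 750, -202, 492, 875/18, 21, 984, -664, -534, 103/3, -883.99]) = [-883.99, -664, -534, -202, -121, 21, 103/3, 875/18, 859/8, 492, 750, 984]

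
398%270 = 128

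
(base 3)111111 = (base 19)103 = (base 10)364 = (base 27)dd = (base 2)101101100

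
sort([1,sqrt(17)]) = [1,sqrt(17)]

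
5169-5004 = 165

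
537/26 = 20 + 17/26 ≈ 20.65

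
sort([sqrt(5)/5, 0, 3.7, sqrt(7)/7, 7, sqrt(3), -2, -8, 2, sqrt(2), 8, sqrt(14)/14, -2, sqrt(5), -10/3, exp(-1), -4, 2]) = [-8, -4, -10/3, -2, -2, 0, sqrt(14)/14, exp(-1), sqrt(7)/7, sqrt(5)/5, sqrt(2), sqrt(3), 2, 2, sqrt(5), 3.7, 7, 8]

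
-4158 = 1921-6079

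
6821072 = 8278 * 824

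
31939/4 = 7984 + 3/4 = 7984.75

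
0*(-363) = 0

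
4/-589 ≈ -0.00679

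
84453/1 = 84453 = 84453.00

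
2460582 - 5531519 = -3070937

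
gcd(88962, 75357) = 3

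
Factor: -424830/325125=-1*2^1*3^(-1)*5^(-2)*7^2=-98/75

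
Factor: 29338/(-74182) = -1 * 29^(-1) * 1279^(-1) * 14669^1 = -14669/37091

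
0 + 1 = 1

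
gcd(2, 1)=1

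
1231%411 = 409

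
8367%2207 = 1746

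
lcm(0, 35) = 0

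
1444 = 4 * 361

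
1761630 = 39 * 45170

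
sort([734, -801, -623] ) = [-801, -623, 734] 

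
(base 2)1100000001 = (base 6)3321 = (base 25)15j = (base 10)769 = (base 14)3cd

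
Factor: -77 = -1*7^1*11^1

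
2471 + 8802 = 11273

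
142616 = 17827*8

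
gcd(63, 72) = 9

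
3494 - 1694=1800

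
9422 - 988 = 8434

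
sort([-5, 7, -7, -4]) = [-7, -5, -4, 7]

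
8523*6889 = 58714947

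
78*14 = 1092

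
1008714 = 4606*219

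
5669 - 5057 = 612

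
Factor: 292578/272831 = 2^1*3^1*11^2*677^(-1) = 726/677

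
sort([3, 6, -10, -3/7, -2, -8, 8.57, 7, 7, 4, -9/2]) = [-10, -8, -9/2, -2, -3/7, 3, 4, 6, 7, 7, 8.57]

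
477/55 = 8+37/55 ≈ 8.67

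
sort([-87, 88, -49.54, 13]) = [-87, -49.54, 13, 88]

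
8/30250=4/15125 ≈ 0.000264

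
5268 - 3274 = 1994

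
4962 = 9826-4864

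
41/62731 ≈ 0.000654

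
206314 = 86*2399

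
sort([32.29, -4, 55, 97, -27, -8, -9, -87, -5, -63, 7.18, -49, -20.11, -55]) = [-87, -63, -55, -49, -27, -20.11, -9, -8, -5, -4, 7.18, 32.29, 55, 97]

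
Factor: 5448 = 2^3*3^1*227^1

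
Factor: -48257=-1*11^1*41^1*107^1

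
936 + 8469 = 9405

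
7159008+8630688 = 15789696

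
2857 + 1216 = 4073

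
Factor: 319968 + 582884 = 2^2 * 131^1 * 1723^1 = 902852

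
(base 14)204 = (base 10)396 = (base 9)480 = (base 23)h5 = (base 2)110001100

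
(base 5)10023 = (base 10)638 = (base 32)ju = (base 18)1h8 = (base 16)27e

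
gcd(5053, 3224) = 31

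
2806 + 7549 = 10355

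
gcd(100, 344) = 4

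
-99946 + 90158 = -9788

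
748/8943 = 68/813 ≈ 0.0836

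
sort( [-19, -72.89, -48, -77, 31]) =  [-77, -72.89, -48, -19, 31]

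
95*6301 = 598595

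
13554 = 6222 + 7332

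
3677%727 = 42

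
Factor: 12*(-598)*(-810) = 2^4*3^5*5^1*13^1*23^1 = 5812560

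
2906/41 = 70+36/41≈70.88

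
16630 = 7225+9405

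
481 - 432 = 49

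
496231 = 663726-167495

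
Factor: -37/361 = -1*19^(-2)*37^1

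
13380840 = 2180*6138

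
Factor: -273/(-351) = 3^(-2) * 7^1 = 7/9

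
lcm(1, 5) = 5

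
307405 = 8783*35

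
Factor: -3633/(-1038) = 2^(-1) * 7^1 = 7/2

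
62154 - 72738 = -10584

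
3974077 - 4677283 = -703206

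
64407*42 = 2705094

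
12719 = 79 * 161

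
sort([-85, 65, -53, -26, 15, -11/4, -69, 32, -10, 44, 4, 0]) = [-85, -69, -53, -26, -10, -11/4, 0, 4, 15, 32, 44, 65]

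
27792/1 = 27792 = 27792.00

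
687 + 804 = 1491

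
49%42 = 7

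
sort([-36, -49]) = [-49, -36]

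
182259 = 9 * 20251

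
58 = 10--48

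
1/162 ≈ 0.00617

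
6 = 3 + 3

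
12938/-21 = -616 - 2/21≈-616.10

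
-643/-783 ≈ 0.821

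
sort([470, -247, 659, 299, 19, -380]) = [-380, -247, 19, 299, 470, 659]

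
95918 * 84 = 8057112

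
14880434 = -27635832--42516266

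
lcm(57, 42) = 798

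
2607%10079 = 2607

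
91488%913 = 188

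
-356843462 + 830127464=473284002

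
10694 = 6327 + 4367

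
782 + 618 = 1400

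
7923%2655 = 2613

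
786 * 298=234228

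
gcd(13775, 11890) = 145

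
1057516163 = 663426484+394089679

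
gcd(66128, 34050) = 2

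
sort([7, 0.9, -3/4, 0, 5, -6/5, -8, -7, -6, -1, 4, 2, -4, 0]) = [-8, -7, -6, -4, -6/5, -1, -3/4, 0, 0, 0.9, 2, 4, 5, 7]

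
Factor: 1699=1699^1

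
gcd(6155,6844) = 1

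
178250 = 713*250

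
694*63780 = 44263320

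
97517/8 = 12189 + 5/8 ≈ 12189.63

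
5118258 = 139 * 36822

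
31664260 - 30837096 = 827164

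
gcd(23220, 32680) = 860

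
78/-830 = -39/415 ≈ -0.0940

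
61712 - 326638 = -264926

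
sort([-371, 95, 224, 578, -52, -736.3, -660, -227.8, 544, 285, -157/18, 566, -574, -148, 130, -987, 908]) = [-987, -736.3, -660, -574, -371, -227.8, -148, -52, -157/18, 95, 130, 224, 285, 544, 566, 578, 908]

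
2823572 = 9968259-7144687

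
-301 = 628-929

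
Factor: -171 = -1 * 3^2 * 19^1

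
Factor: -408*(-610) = 2^4*3^1*5^1*17^1*61^1 = 248880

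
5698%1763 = 409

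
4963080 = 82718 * 60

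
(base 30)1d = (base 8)53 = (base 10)43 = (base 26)1h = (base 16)2b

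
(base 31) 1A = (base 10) 41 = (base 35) 16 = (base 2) 101001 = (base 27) 1E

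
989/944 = 1 + 45/944 ≈ 1.05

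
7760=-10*(-776)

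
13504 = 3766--9738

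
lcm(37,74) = 74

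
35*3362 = 117670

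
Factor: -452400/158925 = -1 * 2^4 * 29^1 * 163^ (-1) = -464/163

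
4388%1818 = 752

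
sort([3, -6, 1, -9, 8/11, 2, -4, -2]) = [-9, -6, -4, -2, 8/11, 1, 2, 3]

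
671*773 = 518683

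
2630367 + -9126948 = -6496581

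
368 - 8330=-7962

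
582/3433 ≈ 0.170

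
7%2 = 1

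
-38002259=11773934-49776193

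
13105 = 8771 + 4334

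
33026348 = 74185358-41159010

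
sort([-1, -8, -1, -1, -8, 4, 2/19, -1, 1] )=[-8, -8, -1, -1, -1, -1, 2/19, 1, 4] 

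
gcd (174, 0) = 174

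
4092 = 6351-2259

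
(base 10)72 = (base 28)2g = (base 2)1001000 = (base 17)44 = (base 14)52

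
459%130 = 69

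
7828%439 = 365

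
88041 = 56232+31809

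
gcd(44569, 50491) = 7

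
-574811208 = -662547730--87736522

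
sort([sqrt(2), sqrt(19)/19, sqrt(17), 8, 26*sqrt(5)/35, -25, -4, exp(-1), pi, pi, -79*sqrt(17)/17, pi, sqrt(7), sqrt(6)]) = [-25, -79*sqrt(17)/17, -4, sqrt(19)/19, exp(-1), sqrt(2), 26*sqrt(5)/35, sqrt(6), sqrt(7), pi, pi, pi, sqrt(17), 8]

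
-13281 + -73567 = -86848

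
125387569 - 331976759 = -206589190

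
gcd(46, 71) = 1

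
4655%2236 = 183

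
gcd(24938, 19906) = 74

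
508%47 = 38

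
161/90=1 + 71/90 ≈ 1.79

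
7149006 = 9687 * 738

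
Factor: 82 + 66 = 2^2 * 37^1 = 148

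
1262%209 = 8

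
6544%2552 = 1440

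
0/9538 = 0 = 0.00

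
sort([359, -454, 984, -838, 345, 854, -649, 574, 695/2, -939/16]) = [-838, -649, -454, -939/16, 345, 695/2, 359, 574, 854, 984]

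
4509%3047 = 1462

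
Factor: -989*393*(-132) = 2^2*3^2*11^1*23^1*43^1*131^1 = 51305364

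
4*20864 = 83456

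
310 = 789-479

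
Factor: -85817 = -1*85817^1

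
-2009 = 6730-8739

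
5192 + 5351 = 10543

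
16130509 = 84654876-68524367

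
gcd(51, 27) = 3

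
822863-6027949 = -5205086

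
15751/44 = 357 + 43/44 ≈ 357.98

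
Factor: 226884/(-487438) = -1 * 2^1 * 3^1 * 73^1 * 941^(-1) = -438/941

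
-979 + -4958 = -5937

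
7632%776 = 648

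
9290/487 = 19 + 37/487 ≈ 19.08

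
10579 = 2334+8245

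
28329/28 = 1011 + 3/4 = 1011.75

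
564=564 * 1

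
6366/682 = 3183/341 ≈ 9.33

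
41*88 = 3608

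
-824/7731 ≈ -0.107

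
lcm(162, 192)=5184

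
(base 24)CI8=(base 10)7352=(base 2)1110010111000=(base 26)AMK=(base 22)F44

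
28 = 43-15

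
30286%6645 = 3706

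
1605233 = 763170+842063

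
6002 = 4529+1473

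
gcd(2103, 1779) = 3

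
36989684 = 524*70591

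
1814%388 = 262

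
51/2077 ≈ 0.0246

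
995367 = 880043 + 115324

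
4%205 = 4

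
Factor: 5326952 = 2^3*29^1*22961^1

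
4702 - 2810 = 1892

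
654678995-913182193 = -258503198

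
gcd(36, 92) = 4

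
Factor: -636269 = -1 * 277^1 * 2297^1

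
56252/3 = 18750+2/3 ≈ 18750.67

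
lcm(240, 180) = 720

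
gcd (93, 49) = 1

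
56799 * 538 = 30557862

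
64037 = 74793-10756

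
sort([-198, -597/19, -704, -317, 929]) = [-704, -317, -198, -597/19, 929]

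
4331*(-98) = -424438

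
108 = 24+84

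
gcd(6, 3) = 3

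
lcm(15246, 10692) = 823284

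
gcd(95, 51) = 1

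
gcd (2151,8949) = 3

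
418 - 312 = 106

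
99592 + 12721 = 112313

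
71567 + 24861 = 96428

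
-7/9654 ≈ -0.000725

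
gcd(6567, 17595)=3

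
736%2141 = 736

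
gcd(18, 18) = 18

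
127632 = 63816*2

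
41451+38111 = 79562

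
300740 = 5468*55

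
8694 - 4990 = 3704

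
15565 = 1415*11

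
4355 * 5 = 21775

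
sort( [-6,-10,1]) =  [-10,-6,1]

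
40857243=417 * 97979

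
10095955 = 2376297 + 7719658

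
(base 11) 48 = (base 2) 110100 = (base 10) 52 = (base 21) 2a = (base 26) 20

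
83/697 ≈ 0.119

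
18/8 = 2 + 1/4 = 2.25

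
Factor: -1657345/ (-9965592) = 2^ (-3) * 3^ (-4) * 5^1 * 7^ (-1) * 13^ (-3) * 109^1 * 3041^1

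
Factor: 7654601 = 59^1*137^1*947^1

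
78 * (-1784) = -139152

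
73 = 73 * 1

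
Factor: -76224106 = -1 * 2^1 * 7^2 * 59^1 * 13183^1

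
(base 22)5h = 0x7f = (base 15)87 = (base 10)127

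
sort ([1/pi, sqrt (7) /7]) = [1/pi, sqrt (7) /7]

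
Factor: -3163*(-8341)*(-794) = -1*2^1*19^1*397^1*439^1*3163^1 = -20947770902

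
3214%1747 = 1467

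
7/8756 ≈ 0.000799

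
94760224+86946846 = 181707070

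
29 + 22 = 51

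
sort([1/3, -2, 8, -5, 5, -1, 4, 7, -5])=[-5, -5, -2, -1, 1/3, 4, 5, 7, 8]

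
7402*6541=48416482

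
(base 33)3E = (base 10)113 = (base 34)3B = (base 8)161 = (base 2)1110001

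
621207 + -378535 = 242672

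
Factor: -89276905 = -1*5^1*17855381^1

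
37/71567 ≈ 0.000517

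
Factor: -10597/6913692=-1*2^(-2)*3^(-2)*10597^1*192047^(-1)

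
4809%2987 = 1822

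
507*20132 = 10206924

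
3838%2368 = 1470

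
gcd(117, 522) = 9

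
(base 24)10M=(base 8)1126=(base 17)213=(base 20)19I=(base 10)598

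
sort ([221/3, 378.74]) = [221/3, 378.74]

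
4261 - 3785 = 476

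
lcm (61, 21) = 1281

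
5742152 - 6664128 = -921976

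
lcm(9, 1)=9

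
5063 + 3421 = 8484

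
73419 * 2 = 146838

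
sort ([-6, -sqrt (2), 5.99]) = [-6, -sqrt (2), 5.99]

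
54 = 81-27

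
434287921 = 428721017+5566904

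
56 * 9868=552608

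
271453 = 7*38779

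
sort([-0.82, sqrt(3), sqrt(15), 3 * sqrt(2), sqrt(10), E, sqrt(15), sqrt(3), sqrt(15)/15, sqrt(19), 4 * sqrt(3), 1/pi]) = [-0.82, sqrt(15)/15, 1/pi, sqrt(3), sqrt(3), E, sqrt(10), sqrt(15), sqrt(15), 3 * sqrt(2), sqrt(19), 4 * sqrt(3)]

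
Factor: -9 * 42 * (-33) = 2^1 * 3^4 * 7^1 * 11^1 = 12474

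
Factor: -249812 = -1 * 2^2 * 19^2 * 173^1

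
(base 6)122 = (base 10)50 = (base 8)62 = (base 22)26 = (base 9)55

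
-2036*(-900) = 1832400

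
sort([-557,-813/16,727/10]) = [-557,-813/16,727/10]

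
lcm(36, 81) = 324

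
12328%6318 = 6010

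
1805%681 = 443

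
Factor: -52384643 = -1*29^1*839^1*2153^1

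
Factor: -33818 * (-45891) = 2^1 * 3^2 * 37^1 * 457^1 * 5099^1 = 1551941838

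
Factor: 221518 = 2^1*11^1*10069^1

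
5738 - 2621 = 3117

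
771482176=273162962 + 498319214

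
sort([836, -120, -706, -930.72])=[-930.72, -706, -120, 836]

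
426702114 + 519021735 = 945723849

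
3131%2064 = 1067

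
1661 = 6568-4907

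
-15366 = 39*(-394)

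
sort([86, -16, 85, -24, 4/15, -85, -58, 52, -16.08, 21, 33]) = [-85, -58, -24, -16.08, -16, 4/15, 21, 33, 52, 85, 86]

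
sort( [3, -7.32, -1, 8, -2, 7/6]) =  [-7.32, -2, -1, 7/6, 3, 8]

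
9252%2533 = 1653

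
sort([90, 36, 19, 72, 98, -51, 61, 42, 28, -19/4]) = [-51, -19/4, 19, 28, 36, 42, 61, 72, 90, 98]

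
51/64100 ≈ 0.000796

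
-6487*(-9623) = 62424401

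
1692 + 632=2324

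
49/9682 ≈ 0.00506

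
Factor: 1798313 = 11^1*163483^1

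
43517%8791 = 8353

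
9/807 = 3/269 ≈ 0.0112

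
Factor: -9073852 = -1*2^2*17^1*133439^1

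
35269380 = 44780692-9511312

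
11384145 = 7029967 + 4354178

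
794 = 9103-8309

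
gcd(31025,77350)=425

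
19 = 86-67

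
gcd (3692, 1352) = 52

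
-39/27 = -1 - 4/9 ≈ -1.44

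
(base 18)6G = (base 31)40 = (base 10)124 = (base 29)48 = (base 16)7C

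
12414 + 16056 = 28470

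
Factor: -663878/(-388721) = 2^1 * 19^(-1) * 41^(-1) * 53^1 * 499^(-1) * 6263^1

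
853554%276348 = 24510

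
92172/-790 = -116 - 266/395 ≈ -116.67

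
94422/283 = 333 + 183/283≈333.65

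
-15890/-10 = 1589 = 1589.00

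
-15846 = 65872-81718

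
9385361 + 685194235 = 694579596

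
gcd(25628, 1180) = 4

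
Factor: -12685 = -1*5^1*43^1*59^1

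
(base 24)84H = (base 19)D19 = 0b1001001110001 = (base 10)4721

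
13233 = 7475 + 5758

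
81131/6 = 13521 + 5/6 ≈ 13521.83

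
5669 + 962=6631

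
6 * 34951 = 209706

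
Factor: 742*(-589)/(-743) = 2^1*7^1*19^1*31^1*53^1*743^(-1) = 437038/743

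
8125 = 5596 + 2529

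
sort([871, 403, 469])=[403, 469, 871]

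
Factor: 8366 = 2^1*47^1*89^1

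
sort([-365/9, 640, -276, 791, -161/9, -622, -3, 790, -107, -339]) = [-622, -339, -276, -107, -365/9, -161/9, -3, 640, 790, 791]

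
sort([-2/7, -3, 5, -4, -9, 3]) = [-9, -4, -3, -2/7, 3, 5]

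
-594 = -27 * 22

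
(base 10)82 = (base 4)1102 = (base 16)52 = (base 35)2c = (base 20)42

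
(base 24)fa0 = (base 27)c4o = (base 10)8880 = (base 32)8lg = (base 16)22b0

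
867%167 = 32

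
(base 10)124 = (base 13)97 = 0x7c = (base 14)8c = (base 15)84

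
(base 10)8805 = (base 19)1578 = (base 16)2265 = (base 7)34446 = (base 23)gej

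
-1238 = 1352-2590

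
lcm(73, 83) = 6059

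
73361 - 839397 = -766036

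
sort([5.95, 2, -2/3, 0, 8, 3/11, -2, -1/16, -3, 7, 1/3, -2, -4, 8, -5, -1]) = [-5, -4, -3, -2, -2, -1, -2/3, -1/16, 0, 3/11, 1/3, 2, 5.95, 7, 8, 8]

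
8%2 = 0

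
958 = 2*479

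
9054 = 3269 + 5785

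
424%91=60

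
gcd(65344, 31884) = 4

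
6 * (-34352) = -206112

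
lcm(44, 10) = 220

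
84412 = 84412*1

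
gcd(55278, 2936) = 2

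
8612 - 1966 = 6646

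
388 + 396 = 784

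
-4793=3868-8661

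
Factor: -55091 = -1*89^1*619^1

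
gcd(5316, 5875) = 1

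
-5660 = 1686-7346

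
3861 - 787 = 3074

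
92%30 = 2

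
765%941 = 765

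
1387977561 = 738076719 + 649900842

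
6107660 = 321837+5785823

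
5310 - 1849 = 3461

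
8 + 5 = 13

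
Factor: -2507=-1*23^1*109^1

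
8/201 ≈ 0.0398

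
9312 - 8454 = 858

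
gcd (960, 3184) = 16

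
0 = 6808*0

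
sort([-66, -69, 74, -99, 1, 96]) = [-99, -69, -66, 1, 74, 96]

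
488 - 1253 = -765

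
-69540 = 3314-72854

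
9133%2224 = 237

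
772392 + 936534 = 1708926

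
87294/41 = 2129 + 5/41 ≈ 2129.12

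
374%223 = 151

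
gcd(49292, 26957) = 1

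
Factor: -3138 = -1 * 2^1 * 3^1 * 523^1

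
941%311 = 8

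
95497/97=984+49/97 ≈ 984.51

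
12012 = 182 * 66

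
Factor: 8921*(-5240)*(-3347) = 2^3*5^1*11^1*131^1*811^1*3347^1 = 156458995880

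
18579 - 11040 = 7539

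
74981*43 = 3224183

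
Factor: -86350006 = -1 * 2^1 * 1361^1 * 31723^1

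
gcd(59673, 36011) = 1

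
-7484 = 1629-9113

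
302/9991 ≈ 0.0302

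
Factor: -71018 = -1 * 2^1 * 35509^1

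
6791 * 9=61119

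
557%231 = 95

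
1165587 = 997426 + 168161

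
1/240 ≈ 0.00417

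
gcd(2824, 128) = 8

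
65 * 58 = 3770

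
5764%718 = 20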